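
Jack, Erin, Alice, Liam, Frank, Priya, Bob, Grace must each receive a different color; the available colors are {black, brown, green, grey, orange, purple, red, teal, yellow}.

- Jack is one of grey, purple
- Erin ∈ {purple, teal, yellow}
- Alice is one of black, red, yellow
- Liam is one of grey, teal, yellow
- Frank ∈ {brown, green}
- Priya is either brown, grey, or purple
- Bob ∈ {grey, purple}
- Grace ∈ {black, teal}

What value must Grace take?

The 8 variables draw from only 8 values {black, brown, green, grey, purple, red, teal, yellow}, so each is used; only Frank can be green, hence Frank = green.
The 7 still-open variables together cover exactly {black, brown, grey, purple, red, teal, yellow} — 7 values for 7 variables — and brown appears only in Priya's list, so Priya = brown.
The 6 still-open variables together cover exactly {black, grey, purple, red, teal, yellow} — 6 values for 6 variables — and red appears only in Alice's list, so Alice = red.
The 5 still-open variables draw from only 5 values {black, grey, purple, teal, yellow}, so each is used; only Grace can be black, hence Grace = black.

black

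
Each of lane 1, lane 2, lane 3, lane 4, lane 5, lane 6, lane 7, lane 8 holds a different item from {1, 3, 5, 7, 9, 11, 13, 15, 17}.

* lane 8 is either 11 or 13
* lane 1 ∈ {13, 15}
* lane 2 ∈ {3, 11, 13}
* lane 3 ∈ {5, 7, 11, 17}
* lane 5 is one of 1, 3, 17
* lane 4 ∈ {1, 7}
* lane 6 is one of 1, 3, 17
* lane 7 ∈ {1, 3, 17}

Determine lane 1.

15

The 8 variables draw from only 8 values {1, 3, 5, 7, 11, 13, 15, 17}, so each is used; only lane 3 can be 5, hence lane 3 = 5.
Among the 7 still-open variables, 7 fits only lane 4 (and all 7 values in {1, 3, 7, 11, 13, 15, 17} must be used), so lane 4 = 7.
Among the 6 still-open variables, 15 fits only lane 1 (and all 6 values in {1, 3, 11, 13, 15, 17} must be used), so lane 1 = 15.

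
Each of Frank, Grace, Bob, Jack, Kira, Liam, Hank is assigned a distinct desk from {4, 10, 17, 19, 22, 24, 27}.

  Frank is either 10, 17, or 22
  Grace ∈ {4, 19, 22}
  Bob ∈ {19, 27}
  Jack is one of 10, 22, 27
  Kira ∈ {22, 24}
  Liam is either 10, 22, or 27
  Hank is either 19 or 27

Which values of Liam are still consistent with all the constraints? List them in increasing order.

The 7 variables together cover exactly {4, 10, 17, 19, 22, 24, 27} — 7 values for 7 variables — and 4 appears only in Grace's list, so Grace = 4.
The 6 still-open variables draw from only 6 values {10, 17, 19, 22, 24, 27}, so each is used; only Frank can be 17, hence Frank = 17.
The 5 still-open variables together cover exactly {10, 19, 22, 24, 27} — 5 values for 5 variables — and 24 appears only in Kira's list, so Kira = 24.
Bob and Hank between them cover only {19, 27} — a naked pair. Remove those values from Jack, Liam.
No further eliminations apply; Liam can still be any of 10, 22.

10, 22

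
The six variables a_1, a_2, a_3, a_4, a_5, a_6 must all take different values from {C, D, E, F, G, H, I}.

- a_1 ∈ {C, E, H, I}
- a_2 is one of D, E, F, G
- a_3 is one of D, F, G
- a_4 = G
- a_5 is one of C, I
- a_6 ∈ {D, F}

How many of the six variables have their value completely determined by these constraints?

a_4 has just one choice, so a_4 = G. Strike G from a_2, a_3.
The 2 variables a_3 and a_6 are confined to {D, F}, which locks those values in; drop them from a_2.
That leaves a_2 = E. Remove E from a_1.
Determined: a_2=E, a_4=G. The other variables each still have more than one consistent value. That makes 2.

2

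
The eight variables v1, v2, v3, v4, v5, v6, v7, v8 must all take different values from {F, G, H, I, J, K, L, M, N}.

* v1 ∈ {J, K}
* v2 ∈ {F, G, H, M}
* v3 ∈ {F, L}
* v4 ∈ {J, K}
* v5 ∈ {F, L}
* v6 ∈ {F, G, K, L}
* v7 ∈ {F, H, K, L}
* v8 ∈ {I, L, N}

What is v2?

v1 and v4 between them cover only {J, K} — a naked pair. Remove those values from v6, v7.
v3 and v5 share exactly the 2 values {F, L}; by pigeonhole those values go to them, so strike F, L from v2, v6, v7, v8.
v6's domain is down to {G}, so v6 = G. So v2 can't be G.
v7 must be H (only option left). Strike H from v2.
So v2 = M.

M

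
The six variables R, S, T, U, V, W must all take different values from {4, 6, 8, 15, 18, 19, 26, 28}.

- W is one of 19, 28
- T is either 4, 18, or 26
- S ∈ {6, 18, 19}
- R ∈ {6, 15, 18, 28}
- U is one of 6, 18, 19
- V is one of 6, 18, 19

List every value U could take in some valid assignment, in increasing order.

6, 18, 19

S, U, V between them cover only {6, 18, 19} — a naked triple. Remove those values from R, T, W.
That leaves W = 28. Remove 28 from R.
R's domain is down to {15}, so R = 15.
No further eliminations apply; U can still be any of 6, 18, 19.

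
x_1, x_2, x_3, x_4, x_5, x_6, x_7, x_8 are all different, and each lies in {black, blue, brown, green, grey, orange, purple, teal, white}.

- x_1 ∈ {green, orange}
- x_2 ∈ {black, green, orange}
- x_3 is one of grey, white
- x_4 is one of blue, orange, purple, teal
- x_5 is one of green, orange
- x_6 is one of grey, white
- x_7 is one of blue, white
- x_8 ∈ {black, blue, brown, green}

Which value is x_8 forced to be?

x_1 and x_5 share exactly the 2 values {green, orange}; by pigeonhole those values go to them, so strike green, orange from x_2, x_4, x_8.
x_2 must be black (only option left). Strike black from x_8.
The 2 variables x_3 and x_6 are confined to {grey, white}, which locks those values in; drop them from x_7.
x_7's domain is down to {blue}, so x_7 = blue. Strike blue from x_4, x_8.
So x_8 = brown.

brown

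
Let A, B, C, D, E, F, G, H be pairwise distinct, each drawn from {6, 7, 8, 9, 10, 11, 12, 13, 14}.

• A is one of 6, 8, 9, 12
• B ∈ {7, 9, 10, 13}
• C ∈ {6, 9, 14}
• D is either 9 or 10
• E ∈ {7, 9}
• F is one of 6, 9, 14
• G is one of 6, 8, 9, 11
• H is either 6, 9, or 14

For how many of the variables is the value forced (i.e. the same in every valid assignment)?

C, F, H between them cover only {6, 9, 14} — a naked triple. Remove those values from A, B, D, E, G.
D's domain is down to {10}, so D = 10. So B can't be 10.
E has just one choice, so E = 7. Remove 7 from B.
B must be 13 (only option left).
Determined: B=13, D=10, E=7. The other variables each still have more than one consistent value. That makes 3.

3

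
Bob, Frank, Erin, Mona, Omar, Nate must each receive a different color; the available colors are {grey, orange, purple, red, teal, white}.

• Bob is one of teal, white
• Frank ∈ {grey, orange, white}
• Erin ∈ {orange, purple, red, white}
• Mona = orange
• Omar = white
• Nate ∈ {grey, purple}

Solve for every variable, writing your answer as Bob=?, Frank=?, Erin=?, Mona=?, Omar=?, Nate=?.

Mona has just one choice, so Mona = orange. Remove orange from Frank, Erin.
Omar must be white (only option left). So Bob, Frank, Erin can't be white.
Bob has just one choice, so Bob = teal.
That leaves Frank = grey. So Nate can't be grey.
Nate's domain is down to {purple}, so Nate = purple. Strike purple from Erin.
Erin's domain is down to {red}, so Erin = red.

Bob=teal, Frank=grey, Erin=red, Mona=orange, Omar=white, Nate=purple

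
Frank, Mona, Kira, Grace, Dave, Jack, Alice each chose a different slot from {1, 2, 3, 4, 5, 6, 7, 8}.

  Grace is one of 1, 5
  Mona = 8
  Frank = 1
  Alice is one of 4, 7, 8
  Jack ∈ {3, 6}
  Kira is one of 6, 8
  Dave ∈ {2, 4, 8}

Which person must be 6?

Frank has just one choice, so Frank = 1. So Grace can't be 1.
That leaves Mona = 8. Remove 8 from Kira, Dave, Alice.
So 6 goes to Kira.

Kira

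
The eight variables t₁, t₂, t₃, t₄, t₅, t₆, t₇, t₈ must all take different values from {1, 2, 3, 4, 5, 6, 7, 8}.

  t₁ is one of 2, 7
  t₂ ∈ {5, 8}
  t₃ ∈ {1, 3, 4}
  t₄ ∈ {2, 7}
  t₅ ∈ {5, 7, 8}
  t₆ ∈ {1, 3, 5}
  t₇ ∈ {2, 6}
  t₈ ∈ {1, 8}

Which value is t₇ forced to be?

6

Among the 8 variables, 4 fits only t₃ (and all 8 values in {1, 2, 3, 4, 5, 6, 7, 8} must be used), so t₃ = 4.
The 7 still-open variables draw from only 7 values {1, 2, 3, 5, 6, 7, 8}, so each is used; only t₆ can be 3, hence t₆ = 3.
The 6 still-open variables draw from only 6 values {1, 2, 5, 6, 7, 8}, so each is used; only t₈ can be 1, hence t₈ = 1.
The 5 still-open variables together cover exactly {2, 5, 6, 7, 8} — 5 values for 5 variables — and 6 appears only in t₇'s list, so t₇ = 6.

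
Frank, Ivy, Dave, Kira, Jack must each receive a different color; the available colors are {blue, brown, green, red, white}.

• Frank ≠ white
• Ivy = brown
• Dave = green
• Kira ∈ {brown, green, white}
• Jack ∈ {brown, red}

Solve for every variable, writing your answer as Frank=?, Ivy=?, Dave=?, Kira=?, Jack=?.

Frank=blue, Ivy=brown, Dave=green, Kira=white, Jack=red

Ivy has just one choice, so Ivy = brown. Eliminate brown elsewhere: Frank, Kira, Jack.
Dave has just one choice, so Dave = green. So Frank, Kira can't be green.
That leaves Kira = white.
Jack's domain is down to {red}, so Jack = red. Eliminate red elsewhere: Frank.
Frank has just one choice, so Frank = blue.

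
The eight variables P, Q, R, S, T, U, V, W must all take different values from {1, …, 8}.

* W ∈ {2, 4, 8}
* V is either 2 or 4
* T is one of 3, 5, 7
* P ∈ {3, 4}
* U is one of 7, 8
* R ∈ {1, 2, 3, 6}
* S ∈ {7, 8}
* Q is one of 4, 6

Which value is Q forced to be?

6

The 8 variables draw from only 8 values {1, 2, 3, 4, 5, 6, 7, 8}, so each is used; only R can be 1, hence R = 1.
The 7 still-open variables together cover exactly {2, 3, 4, 5, 6, 7, 8} — 7 values for 7 variables — and 5 appears only in T's list, so T = 5.
The 6 still-open variables draw from only 6 values {2, 3, 4, 6, 7, 8}, so each is used; only P can be 3, hence P = 3.
The 5 still-open variables draw from only 5 values {2, 4, 6, 7, 8}, so each is used; only Q can be 6, hence Q = 6.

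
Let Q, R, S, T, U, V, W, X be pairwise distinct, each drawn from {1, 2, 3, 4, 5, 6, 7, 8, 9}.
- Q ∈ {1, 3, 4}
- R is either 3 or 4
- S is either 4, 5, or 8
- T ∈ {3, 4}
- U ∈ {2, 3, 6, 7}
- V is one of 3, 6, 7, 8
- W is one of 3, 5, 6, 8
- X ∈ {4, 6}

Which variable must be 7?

The 8 variables draw from only 8 values {1, 2, 3, 4, 5, 6, 7, 8}, so each is used; only Q can be 1, hence Q = 1.
Among the 7 still-open variables, 2 fits only U (and all 7 values in {2, 3, 4, 5, 6, 7, 8} must be used), so U = 2.
Among the 6 still-open variables, 7 fits only V (and all 6 values in {3, 4, 5, 6, 7, 8} must be used), so V = 7.

V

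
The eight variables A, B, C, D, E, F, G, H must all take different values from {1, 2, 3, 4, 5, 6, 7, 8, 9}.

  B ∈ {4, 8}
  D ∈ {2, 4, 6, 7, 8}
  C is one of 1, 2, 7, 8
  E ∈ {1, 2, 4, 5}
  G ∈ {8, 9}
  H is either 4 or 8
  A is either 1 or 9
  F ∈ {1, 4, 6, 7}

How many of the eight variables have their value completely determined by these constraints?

3

Among the 8 variables, 5 fits only E (and all 8 values in {1, 2, 4, 5, 6, 7, 8, 9} must be used), so E = 5.
The 2 variables B and H are confined to {4, 8}, which locks those values in; drop them from C, D, F, G.
G must be 9 (only option left). So A can't be 9.
A must be 1 (only option left). Strike 1 from C, F.
Determined: A=1, E=5, G=9. The other variables each still have more than one consistent value. That makes 3.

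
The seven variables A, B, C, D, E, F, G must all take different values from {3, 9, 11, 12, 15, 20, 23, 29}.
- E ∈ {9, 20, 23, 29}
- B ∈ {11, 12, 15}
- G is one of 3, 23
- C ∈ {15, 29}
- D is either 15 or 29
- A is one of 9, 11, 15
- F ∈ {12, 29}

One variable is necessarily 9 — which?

A

C and D share exactly the 2 values {15, 29}; by pigeonhole those values go to them, so strike 15, 29 from A, B, E, F.
That leaves F = 12. Eliminate 12 elsewhere: B.
That leaves B = 11. Remove 11 from A.
So 9 goes to A.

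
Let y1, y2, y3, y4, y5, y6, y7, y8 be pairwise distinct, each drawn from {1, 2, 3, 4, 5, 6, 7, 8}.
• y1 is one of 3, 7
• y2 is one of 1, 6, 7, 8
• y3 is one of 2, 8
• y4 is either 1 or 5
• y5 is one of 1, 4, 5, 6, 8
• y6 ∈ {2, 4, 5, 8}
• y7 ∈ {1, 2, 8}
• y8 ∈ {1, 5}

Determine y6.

4

The 8 variables draw from only 8 values {1, 2, 3, 4, 5, 6, 7, 8}, so each is used; only y1 can be 3, hence y1 = 3.
Among the 7 still-open variables, 7 fits only y2 (and all 7 values in {1, 2, 4, 5, 6, 7, 8} must be used), so y2 = 7.
The 6 still-open variables draw from only 6 values {1, 2, 4, 5, 6, 8}, so each is used; only y5 can be 6, hence y5 = 6.
The 5 still-open variables together cover exactly {1, 2, 4, 5, 8} — 5 values for 5 variables — and 4 appears only in y6's list, so y6 = 4.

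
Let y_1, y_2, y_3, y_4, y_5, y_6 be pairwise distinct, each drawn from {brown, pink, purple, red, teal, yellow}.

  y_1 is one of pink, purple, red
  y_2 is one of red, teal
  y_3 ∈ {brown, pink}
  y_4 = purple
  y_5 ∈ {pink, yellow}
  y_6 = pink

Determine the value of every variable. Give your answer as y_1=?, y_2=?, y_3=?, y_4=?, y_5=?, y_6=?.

y_1=red, y_2=teal, y_3=brown, y_4=purple, y_5=yellow, y_6=pink

y_4's domain is down to {purple}, so y_4 = purple. Remove purple from y_1.
y_6 has just one choice, so y_6 = pink. Strike pink from y_1, y_3, y_5.
y_1 must be red (only option left). Remove red from y_2.
That leaves y_2 = teal.
y_3 has just one choice, so y_3 = brown.
y_5 must be yellow (only option left).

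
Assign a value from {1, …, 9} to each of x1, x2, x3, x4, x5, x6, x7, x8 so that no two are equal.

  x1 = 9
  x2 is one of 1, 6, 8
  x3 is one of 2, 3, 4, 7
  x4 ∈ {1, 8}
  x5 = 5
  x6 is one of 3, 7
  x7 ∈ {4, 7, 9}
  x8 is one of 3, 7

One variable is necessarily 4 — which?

x7

x1 must be 9 (only option left). Strike 9 from x7.
x5's domain is down to {5}, so x5 = 5.
x6 and x8 between them cover only {3, 7} — a naked pair. Remove those values from x3, x7.
So 4 goes to x7.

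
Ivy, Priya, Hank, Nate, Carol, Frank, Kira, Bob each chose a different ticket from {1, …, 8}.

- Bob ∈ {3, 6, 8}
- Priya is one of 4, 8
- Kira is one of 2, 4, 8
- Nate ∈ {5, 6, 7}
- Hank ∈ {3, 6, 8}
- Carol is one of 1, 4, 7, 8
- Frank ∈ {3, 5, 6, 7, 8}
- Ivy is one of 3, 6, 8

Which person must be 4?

The 8 variables draw from only 8 values {1, 2, 3, 4, 5, 6, 7, 8}, so each is used; only Carol can be 1, hence Carol = 1.
The 7 still-open variables together cover exactly {2, 3, 4, 5, 6, 7, 8} — 7 values for 7 variables — and 2 appears only in Kira's list, so Kira = 2.
The 6 still-open variables together cover exactly {3, 4, 5, 6, 7, 8} — 6 values for 6 variables — and 4 appears only in Priya's list, so Priya = 4.

Priya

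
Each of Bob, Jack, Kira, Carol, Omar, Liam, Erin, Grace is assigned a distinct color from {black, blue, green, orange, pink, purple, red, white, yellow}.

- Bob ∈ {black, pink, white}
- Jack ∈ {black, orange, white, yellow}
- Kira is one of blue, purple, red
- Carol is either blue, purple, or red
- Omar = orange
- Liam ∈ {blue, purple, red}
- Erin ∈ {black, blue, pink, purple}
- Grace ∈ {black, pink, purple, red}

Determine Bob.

white

Omar must be orange (only option left). So Jack can't be orange.
The 7 still-open variables together cover exactly {black, blue, pink, purple, red, white, yellow} — 7 values for 7 variables — and yellow appears only in Jack's list, so Jack = yellow.
The 6 still-open variables draw from only 6 values {black, blue, pink, purple, red, white}, so each is used; only Bob can be white, hence Bob = white.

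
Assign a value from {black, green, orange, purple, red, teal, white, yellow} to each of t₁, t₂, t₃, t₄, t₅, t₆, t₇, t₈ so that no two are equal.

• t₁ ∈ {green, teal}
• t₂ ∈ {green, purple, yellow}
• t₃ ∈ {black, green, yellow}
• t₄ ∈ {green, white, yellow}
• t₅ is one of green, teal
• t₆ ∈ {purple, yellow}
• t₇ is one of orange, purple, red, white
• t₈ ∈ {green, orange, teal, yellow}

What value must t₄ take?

white

The 8 variables together cover exactly {black, green, orange, purple, red, teal, white, yellow} — 8 values for 8 variables — and black appears only in t₃'s list, so t₃ = black.
Among the 7 still-open variables, red fits only t₇ (and all 7 values in {green, orange, purple, red, teal, white, yellow} must be used), so t₇ = red.
Among the 6 still-open variables, orange fits only t₈ (and all 6 values in {green, orange, purple, teal, white, yellow} must be used), so t₈ = orange.
The 5 still-open variables draw from only 5 values {green, purple, teal, white, yellow}, so each is used; only t₄ can be white, hence t₄ = white.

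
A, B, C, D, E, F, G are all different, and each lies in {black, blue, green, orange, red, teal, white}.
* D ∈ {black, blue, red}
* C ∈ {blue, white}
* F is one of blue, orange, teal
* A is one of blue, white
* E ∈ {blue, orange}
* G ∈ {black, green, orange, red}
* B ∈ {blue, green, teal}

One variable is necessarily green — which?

A and C share exactly the 2 values {blue, white}; by pigeonhole those values go to them, so strike blue, white from B, D, E, F.
E must be orange (only option left). Remove orange from F, G.
F has just one choice, so F = teal. Eliminate teal elsewhere: B.
So green goes to B.

B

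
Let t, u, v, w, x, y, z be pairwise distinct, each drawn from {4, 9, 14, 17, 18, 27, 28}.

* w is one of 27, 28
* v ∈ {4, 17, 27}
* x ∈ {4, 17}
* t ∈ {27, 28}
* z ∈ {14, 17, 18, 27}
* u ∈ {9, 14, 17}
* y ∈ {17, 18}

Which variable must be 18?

Among the 7 variables, 9 fits only u (and all 7 values in {4, 9, 14, 17, 18, 27, 28} must be used), so u = 9.
The 6 still-open variables together cover exactly {4, 14, 17, 18, 27, 28} — 6 values for 6 variables — and 14 appears only in z's list, so z = 14.
Among the 5 still-open variables, 18 fits only y (and all 5 values in {4, 17, 18, 27, 28} must be used), so y = 18.

y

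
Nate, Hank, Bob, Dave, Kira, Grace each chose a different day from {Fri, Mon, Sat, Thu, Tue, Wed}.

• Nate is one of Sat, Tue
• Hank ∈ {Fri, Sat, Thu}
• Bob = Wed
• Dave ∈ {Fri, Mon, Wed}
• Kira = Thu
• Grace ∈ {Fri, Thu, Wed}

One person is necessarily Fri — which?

Grace

Bob's domain is down to {Wed}, so Bob = Wed. Strike Wed from Dave, Grace.
Kira has just one choice, so Kira = Thu. Remove Thu from Hank, Grace.
So Fri goes to Grace.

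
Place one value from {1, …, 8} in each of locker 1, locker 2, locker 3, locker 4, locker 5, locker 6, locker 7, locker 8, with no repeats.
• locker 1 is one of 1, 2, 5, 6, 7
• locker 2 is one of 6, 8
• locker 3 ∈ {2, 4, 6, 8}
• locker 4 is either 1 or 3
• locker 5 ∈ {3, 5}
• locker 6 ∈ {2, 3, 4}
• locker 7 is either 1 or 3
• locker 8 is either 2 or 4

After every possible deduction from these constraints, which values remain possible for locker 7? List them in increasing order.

1, 3

The 8 variables together cover exactly {1, 2, 3, 4, 5, 6, 7, 8} — 8 values for 8 variables — and 7 appears only in locker 1's list, so locker 1 = 7.
The 7 still-open variables draw from only 7 values {1, 2, 3, 4, 5, 6, 8}, so each is used; only locker 5 can be 5, hence locker 5 = 5.
The 2 variables locker 4 and locker 7 are confined to {1, 3}, which locks those values in; drop them from locker 6.
The 2 variables locker 6 and locker 8 are confined to {2, 4}, which locks those values in; drop them from locker 3.
No further eliminations apply; locker 7 can still be any of 1, 3.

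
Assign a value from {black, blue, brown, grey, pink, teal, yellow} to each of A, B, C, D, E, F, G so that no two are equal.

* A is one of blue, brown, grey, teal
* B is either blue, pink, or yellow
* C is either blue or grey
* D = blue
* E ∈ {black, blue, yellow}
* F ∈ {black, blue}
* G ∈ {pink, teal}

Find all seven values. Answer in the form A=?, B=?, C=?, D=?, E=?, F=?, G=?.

A=brown, B=pink, C=grey, D=blue, E=yellow, F=black, G=teal

D must be blue (only option left). Strike blue from A, B, C, E, F.
F's domain is down to {black}, so F = black. So E can't be black.
C has just one choice, so C = grey. Strike grey from A.
E must be yellow (only option left). So B can't be yellow.
That leaves B = pink. Eliminate pink elsewhere: G.
G's domain is down to {teal}, so G = teal. So A can't be teal.
That leaves A = brown.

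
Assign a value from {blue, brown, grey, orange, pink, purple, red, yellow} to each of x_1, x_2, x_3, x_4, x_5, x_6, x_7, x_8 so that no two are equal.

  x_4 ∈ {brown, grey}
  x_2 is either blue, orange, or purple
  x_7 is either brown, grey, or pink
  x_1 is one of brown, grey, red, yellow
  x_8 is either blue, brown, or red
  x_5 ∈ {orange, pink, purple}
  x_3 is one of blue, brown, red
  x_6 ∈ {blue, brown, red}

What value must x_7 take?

Among the 8 variables, yellow fits only x_1 (and all 8 values in {blue, brown, grey, orange, pink, purple, red, yellow} must be used), so x_1 = yellow.
x_3, x_6, x_8 between them cover only {blue, brown, red} — a naked triple. Remove those values from x_2, x_4, x_7.
That leaves x_4 = grey. Remove grey from x_7.
So x_7 = pink.

pink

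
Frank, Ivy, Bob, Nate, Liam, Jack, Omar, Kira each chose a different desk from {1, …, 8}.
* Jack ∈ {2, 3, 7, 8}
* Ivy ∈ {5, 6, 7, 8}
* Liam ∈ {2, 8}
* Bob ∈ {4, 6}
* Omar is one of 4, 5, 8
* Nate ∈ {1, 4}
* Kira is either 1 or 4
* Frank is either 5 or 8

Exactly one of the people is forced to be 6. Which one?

Bob

The 8 variables together cover exactly {1, 2, 3, 4, 5, 6, 7, 8} — 8 values for 8 variables — and 3 appears only in Jack's list, so Jack = 3.
The 7 still-open variables together cover exactly {1, 2, 4, 5, 6, 7, 8} — 7 values for 7 variables — and 2 appears only in Liam's list, so Liam = 2.
Among the 6 still-open variables, 7 fits only Ivy (and all 6 values in {1, 4, 5, 6, 7, 8} must be used), so Ivy = 7.
Among the 5 still-open variables, 6 fits only Bob (and all 5 values in {1, 4, 5, 6, 8} must be used), so Bob = 6.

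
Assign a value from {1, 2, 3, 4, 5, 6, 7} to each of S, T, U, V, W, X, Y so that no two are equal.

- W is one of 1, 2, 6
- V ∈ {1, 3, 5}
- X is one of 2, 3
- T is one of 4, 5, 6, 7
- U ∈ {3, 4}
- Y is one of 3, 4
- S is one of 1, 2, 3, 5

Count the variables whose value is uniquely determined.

The 7 variables draw from only 7 values {1, 2, 3, 4, 5, 6, 7}, so each is used; only T can be 7, hence T = 7.
The 6 still-open variables together cover exactly {1, 2, 3, 4, 5, 6} — 6 values for 6 variables — and 6 appears only in W's list, so W = 6.
U and Y between them cover only {3, 4} — a naked pair. Remove those values from S, V, X.
X's domain is down to {2}, so X = 2. Strike 2 from S.
Determined: T=7, W=6, X=2. The other variables each still have more than one consistent value. That makes 3.

3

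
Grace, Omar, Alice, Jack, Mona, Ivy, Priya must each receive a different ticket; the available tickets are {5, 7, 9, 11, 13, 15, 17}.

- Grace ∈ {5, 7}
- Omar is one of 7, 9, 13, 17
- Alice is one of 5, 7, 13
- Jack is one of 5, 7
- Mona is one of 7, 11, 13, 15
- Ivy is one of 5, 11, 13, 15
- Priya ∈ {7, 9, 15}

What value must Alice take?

The 7 variables draw from only 7 values {5, 7, 9, 11, 13, 15, 17}, so each is used; only Omar can be 17, hence Omar = 17.
The 6 still-open variables together cover exactly {5, 7, 9, 11, 13, 15} — 6 values for 6 variables — and 9 appears only in Priya's list, so Priya = 9.
Grace and Jack share exactly the 2 values {5, 7}; by pigeonhole those values go to them, so strike 5, 7 from Alice, Mona, Ivy.
So Alice = 13.

13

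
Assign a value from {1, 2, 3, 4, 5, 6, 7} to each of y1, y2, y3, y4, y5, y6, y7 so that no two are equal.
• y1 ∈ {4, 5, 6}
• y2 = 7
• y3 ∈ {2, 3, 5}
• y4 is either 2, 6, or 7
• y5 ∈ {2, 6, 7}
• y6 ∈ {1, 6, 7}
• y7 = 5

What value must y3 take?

3

y2 has just one choice, so y2 = 7. Strike 7 from y4, y5, y6.
y7 must be 5 (only option left). So y1, y3 can't be 5.
The 5 still-open variables draw from only 5 values {1, 2, 3, 4, 6}, so each is used; only y6 can be 1, hence y6 = 1.
The 4 still-open variables together cover exactly {2, 3, 4, 6} — 4 values for 4 variables — and 3 appears only in y3's list, so y3 = 3.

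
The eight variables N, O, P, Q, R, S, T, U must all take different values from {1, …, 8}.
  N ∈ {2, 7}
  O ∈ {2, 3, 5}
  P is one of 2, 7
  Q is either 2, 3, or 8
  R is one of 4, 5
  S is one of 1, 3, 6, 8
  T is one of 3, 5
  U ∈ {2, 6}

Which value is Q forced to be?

8

The 8 variables together cover exactly {1, 2, 3, 4, 5, 6, 7, 8} — 8 values for 8 variables — and 1 appears only in S's list, so S = 1.
The 7 still-open variables together cover exactly {2, 3, 4, 5, 6, 7, 8} — 7 values for 7 variables — and 4 appears only in R's list, so R = 4.
The 6 still-open variables together cover exactly {2, 3, 5, 6, 7, 8} — 6 values for 6 variables — and 6 appears only in U's list, so U = 6.
The 5 still-open variables draw from only 5 values {2, 3, 5, 7, 8}, so each is used; only Q can be 8, hence Q = 8.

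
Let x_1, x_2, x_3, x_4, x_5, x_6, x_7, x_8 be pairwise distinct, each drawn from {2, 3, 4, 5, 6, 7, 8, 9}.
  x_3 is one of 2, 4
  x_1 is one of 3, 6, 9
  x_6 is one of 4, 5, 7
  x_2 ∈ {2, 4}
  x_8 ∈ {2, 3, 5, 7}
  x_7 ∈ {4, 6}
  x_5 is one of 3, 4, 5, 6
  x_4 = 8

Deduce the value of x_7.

x_4's domain is down to {8}, so x_4 = 8.
The 7 still-open variables draw from only 7 values {2, 3, 4, 5, 6, 7, 9}, so each is used; only x_1 can be 9, hence x_1 = 9.
The 2 variables x_2 and x_3 are confined to {2, 4}, which locks those values in; drop them from x_5, x_6, x_7, x_8.
So x_7 = 6.

6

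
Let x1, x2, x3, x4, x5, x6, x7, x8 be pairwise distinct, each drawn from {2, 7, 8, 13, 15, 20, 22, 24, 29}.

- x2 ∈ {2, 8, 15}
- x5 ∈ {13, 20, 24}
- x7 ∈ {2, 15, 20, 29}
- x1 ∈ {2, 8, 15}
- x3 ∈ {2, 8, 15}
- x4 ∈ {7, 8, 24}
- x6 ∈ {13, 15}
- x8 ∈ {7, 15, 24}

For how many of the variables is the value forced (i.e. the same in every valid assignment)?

3

The 8 variables draw from only 8 values {2, 7, 8, 13, 15, 20, 24, 29}, so each is used; only x7 can be 29, hence x7 = 29.
The 7 still-open variables together cover exactly {2, 7, 8, 13, 15, 20, 24} — 7 values for 7 variables — and 20 appears only in x5's list, so x5 = 20.
The 6 still-open variables draw from only 6 values {2, 7, 8, 13, 15, 24}, so each is used; only x6 can be 13, hence x6 = 13.
x1, x2, x3 share exactly the 3 values {2, 8, 15}; by pigeonhole those values go to them, so strike 2, 8, 15 from x4, x8.
Determined: x5=20, x6=13, x7=29. The other variables each still have more than one consistent value. That makes 3.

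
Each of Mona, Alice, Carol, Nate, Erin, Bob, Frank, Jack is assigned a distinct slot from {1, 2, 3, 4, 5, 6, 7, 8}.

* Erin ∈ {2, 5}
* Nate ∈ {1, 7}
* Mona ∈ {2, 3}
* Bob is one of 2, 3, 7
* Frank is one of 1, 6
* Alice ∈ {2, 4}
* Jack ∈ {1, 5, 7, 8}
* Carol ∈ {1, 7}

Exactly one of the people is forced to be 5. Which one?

Erin

The 8 variables draw from only 8 values {1, 2, 3, 4, 5, 6, 7, 8}, so each is used; only Alice can be 4, hence Alice = 4.
The 7 still-open variables draw from only 7 values {1, 2, 3, 5, 6, 7, 8}, so each is used; only Frank can be 6, hence Frank = 6.
The 6 still-open variables together cover exactly {1, 2, 3, 5, 7, 8} — 6 values for 6 variables — and 8 appears only in Jack's list, so Jack = 8.
The 5 still-open variables together cover exactly {1, 2, 3, 5, 7} — 5 values for 5 variables — and 5 appears only in Erin's list, so Erin = 5.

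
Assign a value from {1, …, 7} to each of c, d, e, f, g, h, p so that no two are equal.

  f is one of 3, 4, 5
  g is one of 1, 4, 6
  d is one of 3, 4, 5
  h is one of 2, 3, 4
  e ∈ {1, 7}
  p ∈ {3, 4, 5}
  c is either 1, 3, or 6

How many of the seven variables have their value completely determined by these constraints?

The 7 variables together cover exactly {1, 2, 3, 4, 5, 6, 7} — 7 values for 7 variables — and 2 appears only in h's list, so h = 2.
The 6 still-open variables together cover exactly {1, 3, 4, 5, 6, 7} — 6 values for 6 variables — and 7 appears only in e's list, so e = 7.
d, f, p share exactly the 3 values {3, 4, 5}; by pigeonhole those values go to them, so strike 3, 4, 5 from c, g.
Determined: e=7, h=2. The other variables each still have more than one consistent value. That makes 2.

2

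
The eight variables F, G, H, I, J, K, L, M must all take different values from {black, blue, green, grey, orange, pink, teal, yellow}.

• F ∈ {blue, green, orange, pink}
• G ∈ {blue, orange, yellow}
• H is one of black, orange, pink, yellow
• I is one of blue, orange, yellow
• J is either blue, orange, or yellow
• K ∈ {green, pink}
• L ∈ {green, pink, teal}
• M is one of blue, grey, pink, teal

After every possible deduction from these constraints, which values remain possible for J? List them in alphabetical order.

The 8 variables draw from only 8 values {black, blue, green, grey, orange, pink, teal, yellow}, so each is used; only H can be black, hence H = black.
Among the 7 still-open variables, grey fits only M (and all 7 values in {blue, green, grey, orange, pink, teal, yellow} must be used), so M = grey.
Among the 6 still-open variables, teal fits only L (and all 6 values in {blue, green, orange, pink, teal, yellow} must be used), so L = teal.
The 3 variables G, I, J are confined to {blue, orange, yellow}, which locks those values in; drop them from F.
No further eliminations apply; J can still be any of blue, orange, yellow.

blue, orange, yellow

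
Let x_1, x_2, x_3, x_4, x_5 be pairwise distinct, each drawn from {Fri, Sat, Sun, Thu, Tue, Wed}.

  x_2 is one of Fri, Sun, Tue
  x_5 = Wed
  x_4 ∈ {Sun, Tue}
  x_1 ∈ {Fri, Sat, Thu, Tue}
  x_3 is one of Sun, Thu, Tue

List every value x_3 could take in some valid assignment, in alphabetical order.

x_5 has just one choice, so x_5 = Wed.
No further eliminations apply; x_3 can still be any of Sun, Thu, Tue.

Sun, Thu, Tue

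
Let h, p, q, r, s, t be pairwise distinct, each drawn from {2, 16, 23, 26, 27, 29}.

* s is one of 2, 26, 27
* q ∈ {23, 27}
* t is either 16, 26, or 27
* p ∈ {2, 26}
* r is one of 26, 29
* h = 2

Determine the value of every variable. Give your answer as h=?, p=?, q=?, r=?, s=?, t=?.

h=2, p=26, q=23, r=29, s=27, t=16

h's domain is down to {2}, so h = 2. Remove 2 from p, s.
That leaves p = 26. Remove 26 from r, s, t.
r's domain is down to {29}, so r = 29.
s has just one choice, so s = 27. Eliminate 27 elsewhere: q, t.
That leaves t = 16.
q's domain is down to {23}, so q = 23.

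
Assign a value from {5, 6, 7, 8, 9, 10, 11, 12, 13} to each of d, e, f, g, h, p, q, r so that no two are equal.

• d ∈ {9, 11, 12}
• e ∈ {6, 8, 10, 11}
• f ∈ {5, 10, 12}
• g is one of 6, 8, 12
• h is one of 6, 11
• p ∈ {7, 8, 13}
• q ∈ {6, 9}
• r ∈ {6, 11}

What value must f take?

The 2 variables h and r are confined to {6, 11}, which locks those values in; drop them from d, e, g, q.
q's domain is down to {9}, so q = 9. Strike 9 from d.
d's domain is down to {12}, so d = 12. Eliminate 12 elsewhere: f, g.
g has just one choice, so g = 8. Strike 8 from e, p.
e's domain is down to {10}, so e = 10. Remove 10 from f.
So f = 5.

5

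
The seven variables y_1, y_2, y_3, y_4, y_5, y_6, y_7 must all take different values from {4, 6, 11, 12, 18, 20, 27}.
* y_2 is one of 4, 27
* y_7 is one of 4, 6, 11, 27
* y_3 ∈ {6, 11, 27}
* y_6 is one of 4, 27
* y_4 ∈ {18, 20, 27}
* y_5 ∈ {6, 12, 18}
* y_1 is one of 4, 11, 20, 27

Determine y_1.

Among the 7 variables, 12 fits only y_5 (and all 7 values in {4, 6, 11, 12, 18, 20, 27} must be used), so y_5 = 12.
The 6 still-open variables together cover exactly {4, 6, 11, 18, 20, 27} — 6 values for 6 variables — and 18 appears only in y_4's list, so y_4 = 18.
Among the 5 still-open variables, 20 fits only y_1 (and all 5 values in {4, 6, 11, 20, 27} must be used), so y_1 = 20.

20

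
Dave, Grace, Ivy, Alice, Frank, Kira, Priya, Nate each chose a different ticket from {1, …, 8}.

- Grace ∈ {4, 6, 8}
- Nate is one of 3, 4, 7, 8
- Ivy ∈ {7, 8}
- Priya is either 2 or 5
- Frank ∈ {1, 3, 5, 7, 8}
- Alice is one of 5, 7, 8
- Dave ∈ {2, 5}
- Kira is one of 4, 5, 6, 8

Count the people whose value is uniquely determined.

2

Among the 8 variables, 1 fits only Frank (and all 8 values in {1, 2, 3, 4, 5, 6, 7, 8} must be used), so Frank = 1.
The 7 still-open variables draw from only 7 values {2, 3, 4, 5, 6, 7, 8}, so each is used; only Nate can be 3, hence Nate = 3.
Dave and Priya share exactly the 2 values {2, 5}; by pigeonhole those values go to them, so strike 2, 5 from Alice, Kira.
Ivy and Alice between them cover only {7, 8} — a naked pair. Remove those values from Grace, Kira.
Determined: Frank=1, Nate=3. The other people each still have more than one consistent value. That makes 2.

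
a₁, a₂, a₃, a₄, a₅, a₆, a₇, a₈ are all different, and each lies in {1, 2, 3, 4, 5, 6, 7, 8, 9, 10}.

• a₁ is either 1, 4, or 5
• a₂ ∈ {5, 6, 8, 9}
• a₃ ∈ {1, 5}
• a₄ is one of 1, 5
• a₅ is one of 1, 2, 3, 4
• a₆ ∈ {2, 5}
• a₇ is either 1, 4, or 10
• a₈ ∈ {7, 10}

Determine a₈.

7

a₃ and a₄ between them cover only {1, 5} — a naked pair. Remove those values from a₁, a₂, a₅, a₆, a₇.
That leaves a₁ = 4. Remove 4 from a₅, a₇.
That leaves a₆ = 2. Strike 2 from a₅.
a₇'s domain is down to {10}, so a₇ = 10. Strike 10 from a₈.
So a₈ = 7.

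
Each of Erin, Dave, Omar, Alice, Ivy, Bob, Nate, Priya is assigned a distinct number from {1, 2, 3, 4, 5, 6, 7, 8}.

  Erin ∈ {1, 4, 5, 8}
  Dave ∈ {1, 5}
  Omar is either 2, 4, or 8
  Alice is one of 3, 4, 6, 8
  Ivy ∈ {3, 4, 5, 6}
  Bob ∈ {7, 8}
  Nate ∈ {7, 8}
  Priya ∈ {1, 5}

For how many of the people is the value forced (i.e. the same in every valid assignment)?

The 8 variables together cover exactly {1, 2, 3, 4, 5, 6, 7, 8} — 8 values for 8 variables — and 2 appears only in Omar's list, so Omar = 2.
Dave and Priya share exactly the 2 values {1, 5}; by pigeonhole those values go to them, so strike 1, 5 from Erin, Ivy.
The 2 variables Bob and Nate are confined to {7, 8}, which locks those values in; drop them from Erin, Alice.
Erin's domain is down to {4}, so Erin = 4. Remove 4 from Alice, Ivy.
Determined: Erin=4, Omar=2. The other people each still have more than one consistent value. That makes 2.

2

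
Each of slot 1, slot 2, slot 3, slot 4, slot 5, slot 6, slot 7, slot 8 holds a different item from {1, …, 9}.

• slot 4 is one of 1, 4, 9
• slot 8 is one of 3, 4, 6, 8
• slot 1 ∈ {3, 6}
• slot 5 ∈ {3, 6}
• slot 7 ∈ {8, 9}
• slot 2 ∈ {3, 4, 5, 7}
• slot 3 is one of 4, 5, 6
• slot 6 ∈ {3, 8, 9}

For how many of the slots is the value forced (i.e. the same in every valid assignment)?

4

Among the 8 variables, 1 fits only slot 4 (and all 8 values in {1, 3, 4, 5, 6, 7, 8, 9} must be used), so slot 4 = 1.
The 7 still-open variables together cover exactly {3, 4, 5, 6, 7, 8, 9} — 7 values for 7 variables — and 7 appears only in slot 2's list, so slot 2 = 7.
The 6 still-open variables together cover exactly {3, 4, 5, 6, 8, 9} — 6 values for 6 variables — and 5 appears only in slot 3's list, so slot 3 = 5.
The 5 still-open variables draw from only 5 values {3, 4, 6, 8, 9}, so each is used; only slot 8 can be 4, hence slot 8 = 4.
slot 1 and slot 5 between them cover only {3, 6} — a naked pair. Remove those values from slot 6.
Determined: slot 2=7, slot 3=5, slot 4=1, slot 8=4. The other slots each still have more than one consistent value. That makes 4.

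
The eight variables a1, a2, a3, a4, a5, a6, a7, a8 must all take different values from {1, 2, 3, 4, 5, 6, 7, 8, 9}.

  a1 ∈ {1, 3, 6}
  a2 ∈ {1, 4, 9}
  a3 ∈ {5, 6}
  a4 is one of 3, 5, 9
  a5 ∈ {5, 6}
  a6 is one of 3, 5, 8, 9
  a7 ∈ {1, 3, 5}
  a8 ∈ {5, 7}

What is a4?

9

The 8 variables together cover exactly {1, 3, 4, 5, 6, 7, 8, 9} — 8 values for 8 variables — and 4 appears only in a2's list, so a2 = 4.
The 7 still-open variables together cover exactly {1, 3, 5, 6, 7, 8, 9} — 7 values for 7 variables — and 7 appears only in a8's list, so a8 = 7.
Among the 6 still-open variables, 8 fits only a6 (and all 6 values in {1, 3, 5, 6, 8, 9} must be used), so a6 = 8.
Among the 5 still-open variables, 9 fits only a4 (and all 5 values in {1, 3, 5, 6, 9} must be used), so a4 = 9.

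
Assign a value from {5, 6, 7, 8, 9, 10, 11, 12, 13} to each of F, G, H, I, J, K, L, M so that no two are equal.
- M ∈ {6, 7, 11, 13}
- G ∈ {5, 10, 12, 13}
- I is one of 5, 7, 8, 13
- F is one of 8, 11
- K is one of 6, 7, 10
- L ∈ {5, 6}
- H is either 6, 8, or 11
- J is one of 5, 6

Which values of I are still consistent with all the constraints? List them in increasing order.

7, 13

The 8 variables together cover exactly {5, 6, 7, 8, 10, 11, 12, 13} — 8 values for 8 variables — and 12 appears only in G's list, so G = 12.
The 7 still-open variables draw from only 7 values {5, 6, 7, 8, 10, 11, 13}, so each is used; only K can be 10, hence K = 10.
J and L between them cover only {5, 6} — a naked pair. Remove those values from H, I, M.
The 2 variables F and H are confined to {8, 11}, which locks those values in; drop them from I, M.
No further eliminations apply; I can still be any of 7, 13.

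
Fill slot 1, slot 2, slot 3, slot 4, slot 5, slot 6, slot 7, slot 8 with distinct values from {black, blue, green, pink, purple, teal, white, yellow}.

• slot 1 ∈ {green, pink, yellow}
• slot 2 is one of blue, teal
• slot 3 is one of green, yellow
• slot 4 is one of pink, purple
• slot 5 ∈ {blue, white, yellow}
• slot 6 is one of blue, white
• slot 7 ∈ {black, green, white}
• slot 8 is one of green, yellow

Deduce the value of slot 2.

teal

The 8 variables together cover exactly {black, blue, green, pink, purple, teal, white, yellow} — 8 values for 8 variables — and black appears only in slot 7's list, so slot 7 = black.
The 7 still-open variables together cover exactly {blue, green, pink, purple, teal, white, yellow} — 7 values for 7 variables — and purple appears only in slot 4's list, so slot 4 = purple.
Among the 6 still-open variables, pink fits only slot 1 (and all 6 values in {blue, green, pink, teal, white, yellow} must be used), so slot 1 = pink.
The 5 still-open variables together cover exactly {blue, green, teal, white, yellow} — 5 values for 5 variables — and teal appears only in slot 2's list, so slot 2 = teal.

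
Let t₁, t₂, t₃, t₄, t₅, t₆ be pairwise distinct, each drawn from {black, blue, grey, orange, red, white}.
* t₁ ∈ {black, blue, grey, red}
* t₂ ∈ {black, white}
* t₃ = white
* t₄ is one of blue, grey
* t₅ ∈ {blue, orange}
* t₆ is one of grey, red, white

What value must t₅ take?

orange

t₃ has just one choice, so t₃ = white. Remove white from t₂, t₆.
t₂ must be black (only option left). So t₁ can't be black.
The 4 still-open variables draw from only 4 values {blue, grey, orange, red}, so each is used; only t₅ can be orange, hence t₅ = orange.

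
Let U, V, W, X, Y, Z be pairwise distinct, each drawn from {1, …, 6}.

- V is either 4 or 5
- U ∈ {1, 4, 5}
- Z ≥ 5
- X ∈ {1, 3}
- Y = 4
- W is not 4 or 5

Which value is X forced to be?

Y has just one choice, so Y = 4. Strike 4 from U, V.
That leaves V = 5. Strike 5 from U, Z.
That leaves Z = 6. Strike 6 from W.
U has just one choice, so U = 1. Remove 1 from W, X.
So X = 3.

3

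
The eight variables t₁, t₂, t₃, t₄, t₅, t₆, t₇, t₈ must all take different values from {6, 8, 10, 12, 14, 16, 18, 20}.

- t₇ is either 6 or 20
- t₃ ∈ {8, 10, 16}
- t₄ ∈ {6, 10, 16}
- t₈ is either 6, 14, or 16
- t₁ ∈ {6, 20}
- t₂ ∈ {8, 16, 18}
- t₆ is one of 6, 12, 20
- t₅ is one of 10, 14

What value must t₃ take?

8

The 8 variables together cover exactly {6, 8, 10, 12, 14, 16, 18, 20} — 8 values for 8 variables — and 12 appears only in t₆'s list, so t₆ = 12.
Among the 7 still-open variables, 18 fits only t₂ (and all 7 values in {6, 8, 10, 14, 16, 18, 20} must be used), so t₂ = 18.
The 6 still-open variables together cover exactly {6, 8, 10, 14, 16, 20} — 6 values for 6 variables — and 8 appears only in t₃'s list, so t₃ = 8.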